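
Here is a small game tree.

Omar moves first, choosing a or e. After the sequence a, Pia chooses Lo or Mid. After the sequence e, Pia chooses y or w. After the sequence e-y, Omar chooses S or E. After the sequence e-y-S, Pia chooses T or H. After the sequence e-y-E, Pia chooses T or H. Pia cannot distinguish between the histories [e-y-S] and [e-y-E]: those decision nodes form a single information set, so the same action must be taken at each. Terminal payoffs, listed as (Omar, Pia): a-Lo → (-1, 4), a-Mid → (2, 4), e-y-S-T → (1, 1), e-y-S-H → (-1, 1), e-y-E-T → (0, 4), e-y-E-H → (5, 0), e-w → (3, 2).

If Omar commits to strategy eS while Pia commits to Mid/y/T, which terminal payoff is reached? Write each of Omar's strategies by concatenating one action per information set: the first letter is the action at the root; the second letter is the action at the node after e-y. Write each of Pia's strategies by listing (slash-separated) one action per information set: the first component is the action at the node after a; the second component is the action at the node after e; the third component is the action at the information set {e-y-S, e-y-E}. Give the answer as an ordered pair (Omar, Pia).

(1, 1)

Trace the play path from the root:
  Omar plays e
  Pia plays y at [e]
  Omar plays S at [e-y]
  Pia plays T at [e-y-S]
→ terminal payoff (1, 1).
(Pia's choice at the node after a is never reached on this path, so it doesn't affect the outcome.)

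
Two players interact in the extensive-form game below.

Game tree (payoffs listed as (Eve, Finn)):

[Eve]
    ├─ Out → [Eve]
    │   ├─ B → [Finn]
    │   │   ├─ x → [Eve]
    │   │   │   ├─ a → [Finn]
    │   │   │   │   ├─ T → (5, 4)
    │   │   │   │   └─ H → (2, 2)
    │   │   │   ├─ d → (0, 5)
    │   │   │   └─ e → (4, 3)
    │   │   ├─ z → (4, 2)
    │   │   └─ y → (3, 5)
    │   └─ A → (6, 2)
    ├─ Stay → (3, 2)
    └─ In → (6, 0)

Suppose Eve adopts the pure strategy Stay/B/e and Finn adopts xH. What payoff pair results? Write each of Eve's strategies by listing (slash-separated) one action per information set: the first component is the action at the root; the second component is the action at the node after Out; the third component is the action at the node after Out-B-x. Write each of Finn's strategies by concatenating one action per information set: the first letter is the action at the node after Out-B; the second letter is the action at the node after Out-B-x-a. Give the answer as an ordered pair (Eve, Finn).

(3, 2)

Trace the play path from the root:
  Eve plays Stay
→ terminal payoff (3, 2).
(Eve's choice at the node after Out is never reached on this path, so it doesn't affect the outcome.)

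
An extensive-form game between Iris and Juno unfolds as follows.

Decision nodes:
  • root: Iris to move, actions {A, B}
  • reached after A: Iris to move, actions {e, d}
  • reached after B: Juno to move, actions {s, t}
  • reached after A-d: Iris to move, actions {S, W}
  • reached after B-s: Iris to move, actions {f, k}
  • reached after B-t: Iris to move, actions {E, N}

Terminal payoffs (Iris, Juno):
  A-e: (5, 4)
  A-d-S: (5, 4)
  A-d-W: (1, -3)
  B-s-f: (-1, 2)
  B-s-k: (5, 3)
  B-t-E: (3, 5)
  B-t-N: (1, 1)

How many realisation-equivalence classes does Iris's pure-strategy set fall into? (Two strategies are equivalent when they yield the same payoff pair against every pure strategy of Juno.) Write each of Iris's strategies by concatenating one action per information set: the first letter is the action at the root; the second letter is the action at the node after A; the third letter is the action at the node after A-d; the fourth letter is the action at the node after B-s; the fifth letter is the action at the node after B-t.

Iris has 32 pure strategies: AeSfE, AeSfN, AeSkE, AeSkN, AeWfE, AeWfN, AeWkE, AeWkN, AdSfE, AdSfN, AdSkE, AdSkN, AdWfE, AdWfN, AdWkE, AdWkN, BeSfE, BeSfN, BeSkE, BeSkN, BeWfE, BeWfN, BeWkE, BeWkN, BdSfE, BdSfN, BdSkE, BdSkN, BdWfE, BdWfN, BdWkE, BdWkN. Columns: s, t.
{AeSfE, AeSfN, AeSkE, AeSkN, AeWfE, AeWfN, AeWkE, AeWkN, AdSfE, AdSfN, AdSkE, AdSkN} → row (5,4) (5,4)
{AdWfE, AdWfN, AdWkE, AdWkN} → row (1,-3) (1,-3)
{BeSfE, BeWfE, BdSfE, BdWfE} → row (-1,2) (3,5)
{BeSfN, BeWfN, BdSfN, BdWfN} → row (-1,2) (1,1)
{BeSkE, BeWkE, BdSkE, BdWkE} → row (5,3) (3,5)
{BeSkN, BeWkN, BdSkN, BdWkN} → row (5,3) (1,1)
That's 6 distinct rows out of 32 strategies.

6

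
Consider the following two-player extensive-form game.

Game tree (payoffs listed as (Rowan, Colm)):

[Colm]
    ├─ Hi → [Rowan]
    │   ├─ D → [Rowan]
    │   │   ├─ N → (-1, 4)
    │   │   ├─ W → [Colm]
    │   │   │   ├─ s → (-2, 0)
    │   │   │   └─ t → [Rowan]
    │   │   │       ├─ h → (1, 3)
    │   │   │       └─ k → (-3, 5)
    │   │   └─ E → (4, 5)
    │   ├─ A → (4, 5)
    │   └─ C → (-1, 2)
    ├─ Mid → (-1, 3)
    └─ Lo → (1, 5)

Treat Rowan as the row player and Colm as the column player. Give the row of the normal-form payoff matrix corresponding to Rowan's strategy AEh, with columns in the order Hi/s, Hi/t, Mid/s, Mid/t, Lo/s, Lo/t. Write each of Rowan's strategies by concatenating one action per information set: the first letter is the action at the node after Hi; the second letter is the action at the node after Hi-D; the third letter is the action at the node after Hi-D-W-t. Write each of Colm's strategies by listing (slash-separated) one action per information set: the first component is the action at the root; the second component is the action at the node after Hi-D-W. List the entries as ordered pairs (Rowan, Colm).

vs Hi/s: Colm plays Hi → Rowan plays A at [Hi] → (4, 5)
vs Hi/t: Colm plays Hi → Rowan plays A at [Hi] → (4, 5)
vs Mid/s: Colm plays Mid → (-1, 3)
vs Mid/t: Colm plays Mid → (-1, 3)
vs Lo/s: Colm plays Lo → (1, 5)
vs Lo/t: Colm plays Lo → (1, 5)

(4,5) (4,5) (-1,3) (-1,3) (1,5) (1,5)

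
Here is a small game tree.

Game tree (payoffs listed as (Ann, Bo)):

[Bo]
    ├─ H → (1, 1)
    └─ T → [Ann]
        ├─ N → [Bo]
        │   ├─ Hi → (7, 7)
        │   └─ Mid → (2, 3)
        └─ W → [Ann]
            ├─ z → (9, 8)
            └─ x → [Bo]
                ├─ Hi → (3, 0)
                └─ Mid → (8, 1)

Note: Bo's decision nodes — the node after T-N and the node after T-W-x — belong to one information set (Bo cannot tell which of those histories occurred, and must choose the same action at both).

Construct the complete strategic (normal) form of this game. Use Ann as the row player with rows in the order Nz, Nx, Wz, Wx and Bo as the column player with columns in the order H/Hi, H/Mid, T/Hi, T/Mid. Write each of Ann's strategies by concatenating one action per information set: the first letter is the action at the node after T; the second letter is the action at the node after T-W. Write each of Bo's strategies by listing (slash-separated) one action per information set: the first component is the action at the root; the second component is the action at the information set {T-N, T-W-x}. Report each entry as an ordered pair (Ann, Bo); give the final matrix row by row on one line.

         H/Hi    H/Mid     T/Hi    T/Mid
  Nz    (1,1)    (1,1)    (7,7)    (2,3)
  Nx    (1,1)    (1,1)    (7,7)    (2,3)
  Wz    (1,1)    (1,1)    (9,8)    (9,8)
  Wx    (1,1)    (1,1)    (3,0)    (8,1)

Nz: (1,1) (1,1) (7,7) (2,3) | Nx: (1,1) (1,1) (7,7) (2,3) | Wz: (1,1) (1,1) (9,8) (9,8) | Wx: (1,1) (1,1) (3,0) (8,1)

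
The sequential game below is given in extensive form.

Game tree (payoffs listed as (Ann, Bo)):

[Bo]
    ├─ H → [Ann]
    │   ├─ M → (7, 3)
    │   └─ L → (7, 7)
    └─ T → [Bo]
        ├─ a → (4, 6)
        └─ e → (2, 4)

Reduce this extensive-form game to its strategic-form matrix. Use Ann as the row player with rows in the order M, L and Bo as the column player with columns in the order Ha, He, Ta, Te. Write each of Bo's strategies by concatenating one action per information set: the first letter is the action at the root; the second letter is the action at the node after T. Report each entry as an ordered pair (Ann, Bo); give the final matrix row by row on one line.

M: (7,3) (7,3) (4,6) (2,4) | L: (7,7) (7,7) (4,6) (2,4)

           Ha       He       Ta       Te
   M    (7,3)    (7,3)    (4,6)    (2,4)
   L    (7,7)    (7,7)    (4,6)    (2,4)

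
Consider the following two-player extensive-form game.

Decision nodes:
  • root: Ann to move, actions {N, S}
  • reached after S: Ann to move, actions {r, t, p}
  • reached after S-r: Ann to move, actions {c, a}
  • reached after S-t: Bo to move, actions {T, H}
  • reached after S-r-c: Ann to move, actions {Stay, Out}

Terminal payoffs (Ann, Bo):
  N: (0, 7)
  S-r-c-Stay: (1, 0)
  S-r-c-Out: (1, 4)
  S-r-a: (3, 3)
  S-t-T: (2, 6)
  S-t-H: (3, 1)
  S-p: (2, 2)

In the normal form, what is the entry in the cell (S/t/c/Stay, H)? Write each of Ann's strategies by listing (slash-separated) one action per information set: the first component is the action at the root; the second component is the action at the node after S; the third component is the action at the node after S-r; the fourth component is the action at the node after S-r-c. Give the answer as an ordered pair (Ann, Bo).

(3, 1)

Trace the play path from the root:
  Ann plays S
  Ann plays t at [S]
  Bo plays H at [S-t]
→ terminal payoff (3, 1).
(Ann's choice at the node after S-r is never reached on this path, so it doesn't affect the outcome.)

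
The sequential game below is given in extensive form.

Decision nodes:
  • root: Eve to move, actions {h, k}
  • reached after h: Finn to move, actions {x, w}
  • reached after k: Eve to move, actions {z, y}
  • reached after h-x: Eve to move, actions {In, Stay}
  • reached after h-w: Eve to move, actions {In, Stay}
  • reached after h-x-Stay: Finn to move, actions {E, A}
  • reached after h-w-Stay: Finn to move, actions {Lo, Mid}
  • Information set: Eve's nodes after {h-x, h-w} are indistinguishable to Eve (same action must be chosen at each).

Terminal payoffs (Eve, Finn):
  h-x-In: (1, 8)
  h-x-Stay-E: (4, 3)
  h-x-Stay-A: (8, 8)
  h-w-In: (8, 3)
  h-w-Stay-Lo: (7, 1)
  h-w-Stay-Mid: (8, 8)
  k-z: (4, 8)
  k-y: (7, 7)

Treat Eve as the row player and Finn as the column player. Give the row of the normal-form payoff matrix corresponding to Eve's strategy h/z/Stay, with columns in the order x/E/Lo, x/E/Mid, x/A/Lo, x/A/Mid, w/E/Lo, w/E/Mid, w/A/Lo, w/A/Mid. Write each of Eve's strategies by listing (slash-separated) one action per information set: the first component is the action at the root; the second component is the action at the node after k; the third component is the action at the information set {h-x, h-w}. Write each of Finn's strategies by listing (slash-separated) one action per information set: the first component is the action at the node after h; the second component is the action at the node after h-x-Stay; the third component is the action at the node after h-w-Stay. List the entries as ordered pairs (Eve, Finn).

(4,3) (4,3) (8,8) (8,8) (7,1) (8,8) (7,1) (8,8)

vs x/E/Lo: Eve plays h → Finn plays x at [h] → Eve plays Stay at [h-x] → Finn plays E at [h-x-Stay] → (4, 3)
vs x/E/Mid: Eve plays h → Finn plays x at [h] → Eve plays Stay at [h-x] → Finn plays E at [h-x-Stay] → (4, 3)
vs x/A/Lo: Eve plays h → Finn plays x at [h] → Eve plays Stay at [h-x] → Finn plays A at [h-x-Stay] → (8, 8)
vs x/A/Mid: Eve plays h → Finn plays x at [h] → Eve plays Stay at [h-x] → Finn plays A at [h-x-Stay] → (8, 8)
vs w/E/Lo: Eve plays h → Finn plays w at [h] → Eve plays Stay at [h-w] → Finn plays Lo at [h-w-Stay] → (7, 1)
vs w/E/Mid: Eve plays h → Finn plays w at [h] → Eve plays Stay at [h-w] → Finn plays Mid at [h-w-Stay] → (8, 8)
vs w/A/Lo: Eve plays h → Finn plays w at [h] → Eve plays Stay at [h-w] → Finn plays Lo at [h-w-Stay] → (7, 1)
vs w/A/Mid: Eve plays h → Finn plays w at [h] → Eve plays Stay at [h-w] → Finn plays Mid at [h-w-Stay] → (8, 8)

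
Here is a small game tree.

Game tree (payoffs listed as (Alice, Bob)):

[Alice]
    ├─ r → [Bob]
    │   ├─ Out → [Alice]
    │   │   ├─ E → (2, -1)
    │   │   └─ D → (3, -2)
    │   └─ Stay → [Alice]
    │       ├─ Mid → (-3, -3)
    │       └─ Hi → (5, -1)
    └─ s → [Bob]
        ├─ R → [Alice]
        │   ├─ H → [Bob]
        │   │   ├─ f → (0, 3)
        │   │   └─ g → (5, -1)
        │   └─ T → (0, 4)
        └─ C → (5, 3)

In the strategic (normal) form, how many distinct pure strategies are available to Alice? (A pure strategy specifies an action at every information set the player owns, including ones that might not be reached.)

16

Alice owns the root with actions {r, s} — two choices.
Alice owns the node after r-Out with actions {E, D} — two choices.
Alice owns the node after r-Stay with actions {Mid, Hi} — two choices.
Alice owns the node after s-R with actions {H, T} — two choices.
A pure strategy fixes one action at each information set independently, so the count is the product 2 × 2 × 2 × 2 = 16.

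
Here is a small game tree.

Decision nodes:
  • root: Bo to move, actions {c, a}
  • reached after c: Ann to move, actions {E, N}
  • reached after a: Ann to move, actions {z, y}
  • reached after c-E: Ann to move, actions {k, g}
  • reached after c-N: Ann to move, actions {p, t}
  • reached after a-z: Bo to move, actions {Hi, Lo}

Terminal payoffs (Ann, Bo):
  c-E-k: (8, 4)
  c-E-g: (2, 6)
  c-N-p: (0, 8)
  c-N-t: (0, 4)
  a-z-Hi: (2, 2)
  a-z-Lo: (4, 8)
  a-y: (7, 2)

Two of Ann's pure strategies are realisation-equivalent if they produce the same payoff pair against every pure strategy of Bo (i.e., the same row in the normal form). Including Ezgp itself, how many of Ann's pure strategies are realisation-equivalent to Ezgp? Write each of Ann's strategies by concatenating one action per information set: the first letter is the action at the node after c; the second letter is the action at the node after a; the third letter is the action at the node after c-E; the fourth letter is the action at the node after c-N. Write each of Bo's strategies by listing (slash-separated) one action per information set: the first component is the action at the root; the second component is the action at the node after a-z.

Row for Ezgp (columns c/Hi, c/Lo, a/Hi, a/Lo): (2,6) (2,6) (2,2) (4,8).
Under Ezgp, Ann's choice at the node after c-N can never be reached regardless of what Bo does, so varying those choices leaves every outcome unchanged.
Holding the reachable choices fixed and varying the unreachable one freely already gives 2 equivalent strategies.
No other strategy reproduces this row, so those 2 are the full class: Ezgp, Ezgt.

2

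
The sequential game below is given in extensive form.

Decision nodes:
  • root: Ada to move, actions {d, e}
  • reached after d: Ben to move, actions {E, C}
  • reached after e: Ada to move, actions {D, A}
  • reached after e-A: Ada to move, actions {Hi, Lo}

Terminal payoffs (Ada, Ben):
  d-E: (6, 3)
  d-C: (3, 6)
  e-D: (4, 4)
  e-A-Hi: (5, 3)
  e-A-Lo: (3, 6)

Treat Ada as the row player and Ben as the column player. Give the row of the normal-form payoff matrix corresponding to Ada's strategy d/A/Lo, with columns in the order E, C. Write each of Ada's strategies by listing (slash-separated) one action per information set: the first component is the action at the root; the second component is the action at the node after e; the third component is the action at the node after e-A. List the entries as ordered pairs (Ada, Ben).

vs E: Ada plays d → Ben plays E at [d] → (6, 3)
vs C: Ada plays d → Ben plays C at [d] → (3, 6)

(6,3) (3,6)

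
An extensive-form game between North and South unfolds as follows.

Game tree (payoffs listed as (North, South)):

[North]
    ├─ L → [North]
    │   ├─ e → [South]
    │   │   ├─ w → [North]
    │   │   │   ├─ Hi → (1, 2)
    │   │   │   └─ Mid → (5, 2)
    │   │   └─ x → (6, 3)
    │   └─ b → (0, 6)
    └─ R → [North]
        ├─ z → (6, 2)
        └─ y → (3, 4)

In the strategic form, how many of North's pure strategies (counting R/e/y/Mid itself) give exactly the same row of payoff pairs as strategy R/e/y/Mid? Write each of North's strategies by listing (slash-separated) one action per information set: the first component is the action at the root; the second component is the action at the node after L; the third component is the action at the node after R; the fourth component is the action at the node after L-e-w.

Row for R/e/y/Mid (columns w, x): (3,4) (3,4).
Under R/e/y/Mid, North's choice at the node after L and at the node after L-e-w can never be reached regardless of what South does, so varying those choices leaves every outcome unchanged.
Holding the reachable choices fixed and varying the unreachable ones freely already gives 2 × 2 = 4 equivalent strategies.
No other strategy reproduces this row, so those 4 are the full class: R/e/y/Hi, R/e/y/Mid, R/b/y/Hi, R/b/y/Mid.

4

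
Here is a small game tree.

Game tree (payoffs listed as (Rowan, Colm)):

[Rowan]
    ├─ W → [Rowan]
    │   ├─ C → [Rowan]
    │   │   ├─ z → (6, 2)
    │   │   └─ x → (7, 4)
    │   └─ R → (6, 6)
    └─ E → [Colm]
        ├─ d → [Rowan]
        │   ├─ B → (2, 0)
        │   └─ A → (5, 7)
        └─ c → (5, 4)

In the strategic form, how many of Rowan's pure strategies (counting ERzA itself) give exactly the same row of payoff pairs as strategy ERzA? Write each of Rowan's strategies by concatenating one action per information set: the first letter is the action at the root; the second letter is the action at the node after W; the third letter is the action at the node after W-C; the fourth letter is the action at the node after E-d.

Row for ERzA (columns d, c): (5,7) (5,4).
Under ERzA, Rowan's choice at the node after W and at the node after W-C can never be reached regardless of what Colm does, so varying those choices leaves every outcome unchanged.
Holding the reachable choices fixed and varying the unreachable ones freely already gives 2 × 2 = 4 equivalent strategies.
No other strategy reproduces this row, so those 4 are the full class: ECzA, ECxA, ERzA, ERxA.

4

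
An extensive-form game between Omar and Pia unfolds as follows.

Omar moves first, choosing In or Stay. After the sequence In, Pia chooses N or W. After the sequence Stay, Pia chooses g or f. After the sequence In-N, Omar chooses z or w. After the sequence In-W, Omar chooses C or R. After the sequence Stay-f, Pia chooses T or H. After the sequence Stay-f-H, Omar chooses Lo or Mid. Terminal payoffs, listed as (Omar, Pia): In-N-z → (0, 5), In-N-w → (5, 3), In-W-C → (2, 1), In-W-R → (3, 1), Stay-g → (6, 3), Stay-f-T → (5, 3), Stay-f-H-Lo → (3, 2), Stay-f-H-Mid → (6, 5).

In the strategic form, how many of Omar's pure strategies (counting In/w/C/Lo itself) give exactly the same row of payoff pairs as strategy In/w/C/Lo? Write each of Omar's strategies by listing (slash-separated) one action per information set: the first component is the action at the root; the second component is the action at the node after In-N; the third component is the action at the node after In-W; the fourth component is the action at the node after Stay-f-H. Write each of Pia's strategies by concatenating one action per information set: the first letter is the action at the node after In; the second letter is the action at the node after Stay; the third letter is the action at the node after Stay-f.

Row for In/w/C/Lo (columns NgT, NgH, NfT, NfH, WgT, WgH, WfT, WfH): (5,3) (5,3) (5,3) (5,3) (2,1) (2,1) (2,1) (2,1).
Under In/w/C/Lo, Omar's choice at the node after Stay-f-H can never be reached regardless of what Pia does, so varying those choices leaves every outcome unchanged.
Holding the reachable choices fixed and varying the unreachable one freely already gives 2 equivalent strategies.
No other strategy reproduces this row, so those 2 are the full class: In/w/C/Lo, In/w/C/Mid.

2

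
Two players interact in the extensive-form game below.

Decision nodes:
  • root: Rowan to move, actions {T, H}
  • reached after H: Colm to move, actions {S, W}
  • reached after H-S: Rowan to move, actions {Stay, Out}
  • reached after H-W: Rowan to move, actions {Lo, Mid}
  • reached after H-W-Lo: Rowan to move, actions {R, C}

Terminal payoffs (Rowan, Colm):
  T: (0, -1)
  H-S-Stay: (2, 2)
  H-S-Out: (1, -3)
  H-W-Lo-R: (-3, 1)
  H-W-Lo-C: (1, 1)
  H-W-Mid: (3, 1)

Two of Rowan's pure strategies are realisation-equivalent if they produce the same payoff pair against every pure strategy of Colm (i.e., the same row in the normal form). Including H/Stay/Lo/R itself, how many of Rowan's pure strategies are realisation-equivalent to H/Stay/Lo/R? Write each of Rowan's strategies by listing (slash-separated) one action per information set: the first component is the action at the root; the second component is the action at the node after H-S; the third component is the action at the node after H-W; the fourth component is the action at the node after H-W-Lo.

Row for H/Stay/Lo/R (columns S, W): (2,2) (-3,1).
Every one of Rowan's information sets is on the play path for some reply by Colm when Rowan follows H/Stay/Lo/R.
Changing the action at any of them therefore changes at least one column, so only H/Stay/Lo/R itself gives this row.

1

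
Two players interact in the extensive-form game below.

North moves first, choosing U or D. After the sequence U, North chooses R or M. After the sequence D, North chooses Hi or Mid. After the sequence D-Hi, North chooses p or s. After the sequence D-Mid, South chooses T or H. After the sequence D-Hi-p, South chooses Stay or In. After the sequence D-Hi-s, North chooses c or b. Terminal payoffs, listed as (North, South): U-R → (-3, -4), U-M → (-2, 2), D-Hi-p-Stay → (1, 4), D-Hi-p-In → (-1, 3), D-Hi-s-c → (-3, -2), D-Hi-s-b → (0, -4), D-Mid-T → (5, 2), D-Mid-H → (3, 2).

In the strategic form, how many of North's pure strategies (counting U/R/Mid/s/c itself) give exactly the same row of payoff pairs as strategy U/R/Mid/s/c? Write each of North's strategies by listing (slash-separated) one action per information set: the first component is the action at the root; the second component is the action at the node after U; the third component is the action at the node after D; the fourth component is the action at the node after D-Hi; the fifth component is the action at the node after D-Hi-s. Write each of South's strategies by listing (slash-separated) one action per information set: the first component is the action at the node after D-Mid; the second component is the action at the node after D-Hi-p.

8

Row for U/R/Mid/s/c (columns T/Stay, T/In, H/Stay, H/In): (-3,-4) (-3,-4) (-3,-4) (-3,-4).
Under U/R/Mid/s/c, North's choice at the node after D and at the node after D-Hi and at the node after D-Hi-s can never be reached regardless of what South does, so varying those choices leaves every outcome unchanged.
Holding the reachable choices fixed and varying the unreachable ones freely already gives 2 × 2 × 2 = 8 equivalent strategies.
No other strategy reproduces this row, so those 8 are the full class: U/R/Hi/p/c, U/R/Hi/p/b, U/R/Hi/s/c, U/R/Hi/s/b, U/R/Mid/p/c, U/R/Mid/p/b, U/R/Mid/s/c, U/R/Mid/s/b.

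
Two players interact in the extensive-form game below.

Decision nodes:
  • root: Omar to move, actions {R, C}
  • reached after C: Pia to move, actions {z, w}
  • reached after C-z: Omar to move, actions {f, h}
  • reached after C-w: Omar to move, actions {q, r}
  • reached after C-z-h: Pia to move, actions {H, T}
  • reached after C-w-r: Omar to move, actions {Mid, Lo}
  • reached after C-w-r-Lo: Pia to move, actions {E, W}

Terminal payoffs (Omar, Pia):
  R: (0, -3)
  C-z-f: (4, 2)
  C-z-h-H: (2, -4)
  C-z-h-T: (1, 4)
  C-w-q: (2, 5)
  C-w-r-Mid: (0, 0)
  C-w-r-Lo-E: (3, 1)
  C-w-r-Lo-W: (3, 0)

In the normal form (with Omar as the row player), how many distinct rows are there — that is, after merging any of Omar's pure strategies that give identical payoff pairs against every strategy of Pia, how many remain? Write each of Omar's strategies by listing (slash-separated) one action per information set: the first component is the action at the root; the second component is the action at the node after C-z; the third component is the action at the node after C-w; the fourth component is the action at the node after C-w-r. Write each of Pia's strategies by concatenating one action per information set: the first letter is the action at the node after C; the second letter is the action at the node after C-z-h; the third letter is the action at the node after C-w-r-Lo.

7

Omar has 16 pure strategies: R/f/q/Mid, R/f/q/Lo, R/f/r/Mid, R/f/r/Lo, R/h/q/Mid, R/h/q/Lo, R/h/r/Mid, R/h/r/Lo, C/f/q/Mid, C/f/q/Lo, C/f/r/Mid, C/f/r/Lo, C/h/q/Mid, C/h/q/Lo, C/h/r/Mid, C/h/r/Lo. Columns: zHE, zHW, zTE, zTW, wHE, wHW, wTE, wTW.
{R/f/q/Mid, R/f/q/Lo, R/f/r/Mid, R/f/r/Lo, R/h/q/Mid, R/h/q/Lo, R/h/r/Mid, R/h/r/Lo} → row (0,-3) (0,-3) (0,-3) (0,-3) (0,-3) (0,-3) (0,-3) (0,-3)
{C/f/q/Mid, C/f/q/Lo} → row (4,2) (4,2) (4,2) (4,2) (2,5) (2,5) (2,5) (2,5)
{C/f/r/Mid} → row (4,2) (4,2) (4,2) (4,2) (0,0) (0,0) (0,0) (0,0)
{C/f/r/Lo} → row (4,2) (4,2) (4,2) (4,2) (3,1) (3,0) (3,1) (3,0)
{C/h/q/Mid, C/h/q/Lo} → row (2,-4) (2,-4) (1,4) (1,4) (2,5) (2,5) (2,5) (2,5)
{C/h/r/Mid} → row (2,-4) (2,-4) (1,4) (1,4) (0,0) (0,0) (0,0) (0,0)
{C/h/r/Lo} → row (2,-4) (2,-4) (1,4) (1,4) (3,1) (3,0) (3,1) (3,0)
That's 7 distinct rows out of 16 strategies.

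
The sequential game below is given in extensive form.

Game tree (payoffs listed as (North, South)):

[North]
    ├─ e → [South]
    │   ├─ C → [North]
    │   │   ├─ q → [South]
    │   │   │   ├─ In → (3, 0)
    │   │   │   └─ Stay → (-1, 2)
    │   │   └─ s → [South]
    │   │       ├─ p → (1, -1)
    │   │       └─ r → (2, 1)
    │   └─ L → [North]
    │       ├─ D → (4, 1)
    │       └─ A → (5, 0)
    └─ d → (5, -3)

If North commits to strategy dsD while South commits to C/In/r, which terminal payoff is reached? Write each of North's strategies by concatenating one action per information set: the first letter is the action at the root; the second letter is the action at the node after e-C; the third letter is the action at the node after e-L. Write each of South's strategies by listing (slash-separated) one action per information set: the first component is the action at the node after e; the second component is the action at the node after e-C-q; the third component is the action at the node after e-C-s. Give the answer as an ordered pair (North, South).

(5, -3)

Trace the play path from the root:
  North plays d
→ terminal payoff (5, -3).
(North's choice at the node after e-C is never reached on this path, so it doesn't affect the outcome.)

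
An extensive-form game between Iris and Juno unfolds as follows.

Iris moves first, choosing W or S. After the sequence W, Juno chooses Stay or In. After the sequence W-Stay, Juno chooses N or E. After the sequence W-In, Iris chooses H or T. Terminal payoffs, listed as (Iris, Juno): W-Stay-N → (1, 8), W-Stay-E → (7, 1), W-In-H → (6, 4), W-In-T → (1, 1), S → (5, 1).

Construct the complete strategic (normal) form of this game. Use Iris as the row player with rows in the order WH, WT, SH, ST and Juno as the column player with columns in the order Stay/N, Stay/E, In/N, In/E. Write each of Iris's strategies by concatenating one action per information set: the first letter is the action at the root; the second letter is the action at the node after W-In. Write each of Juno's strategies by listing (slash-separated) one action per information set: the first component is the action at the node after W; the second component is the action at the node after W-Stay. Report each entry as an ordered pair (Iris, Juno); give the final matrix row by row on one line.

WH: (1,8) (7,1) (6,4) (6,4) | WT: (1,8) (7,1) (1,1) (1,1) | SH: (5,1) (5,1) (5,1) (5,1) | ST: (5,1) (5,1) (5,1) (5,1)

       Stay/N   Stay/E     In/N     In/E
  WH    (1,8)    (7,1)    (6,4)    (6,4)
  WT    (1,8)    (7,1)    (1,1)    (1,1)
  SH    (5,1)    (5,1)    (5,1)    (5,1)
  ST    (5,1)    (5,1)    (5,1)    (5,1)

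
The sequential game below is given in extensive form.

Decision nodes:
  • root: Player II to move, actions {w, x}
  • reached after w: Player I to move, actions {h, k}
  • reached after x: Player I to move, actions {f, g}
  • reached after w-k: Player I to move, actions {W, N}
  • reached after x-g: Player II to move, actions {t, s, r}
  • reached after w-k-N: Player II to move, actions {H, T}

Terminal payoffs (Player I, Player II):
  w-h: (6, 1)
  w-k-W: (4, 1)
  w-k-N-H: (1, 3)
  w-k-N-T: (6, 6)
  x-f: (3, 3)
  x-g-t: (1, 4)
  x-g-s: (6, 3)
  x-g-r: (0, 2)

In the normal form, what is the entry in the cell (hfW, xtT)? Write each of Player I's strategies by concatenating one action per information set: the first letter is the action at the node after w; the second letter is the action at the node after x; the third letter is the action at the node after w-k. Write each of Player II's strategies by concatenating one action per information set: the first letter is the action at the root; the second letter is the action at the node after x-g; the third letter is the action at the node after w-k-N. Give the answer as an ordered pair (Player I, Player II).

Trace the play path from the root:
  Player II plays x
  Player I plays f at [x]
→ terminal payoff (3, 3).
(Player I's choice at the node after w is never reached on this path, so it doesn't affect the outcome.)

(3, 3)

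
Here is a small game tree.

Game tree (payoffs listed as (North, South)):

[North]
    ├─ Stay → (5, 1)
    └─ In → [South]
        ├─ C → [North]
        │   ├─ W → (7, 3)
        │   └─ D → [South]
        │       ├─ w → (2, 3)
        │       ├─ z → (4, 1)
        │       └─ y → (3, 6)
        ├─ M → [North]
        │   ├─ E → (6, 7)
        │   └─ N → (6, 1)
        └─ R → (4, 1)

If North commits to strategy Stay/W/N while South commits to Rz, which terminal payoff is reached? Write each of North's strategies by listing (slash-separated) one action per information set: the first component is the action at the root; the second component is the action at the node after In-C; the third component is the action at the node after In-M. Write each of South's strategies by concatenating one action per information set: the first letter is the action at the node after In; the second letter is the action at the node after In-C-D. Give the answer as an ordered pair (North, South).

Trace the play path from the root:
  North plays Stay
→ terminal payoff (5, 1).
(North's choice at the node after In-C is never reached on this path, so it doesn't affect the outcome.)

(5, 1)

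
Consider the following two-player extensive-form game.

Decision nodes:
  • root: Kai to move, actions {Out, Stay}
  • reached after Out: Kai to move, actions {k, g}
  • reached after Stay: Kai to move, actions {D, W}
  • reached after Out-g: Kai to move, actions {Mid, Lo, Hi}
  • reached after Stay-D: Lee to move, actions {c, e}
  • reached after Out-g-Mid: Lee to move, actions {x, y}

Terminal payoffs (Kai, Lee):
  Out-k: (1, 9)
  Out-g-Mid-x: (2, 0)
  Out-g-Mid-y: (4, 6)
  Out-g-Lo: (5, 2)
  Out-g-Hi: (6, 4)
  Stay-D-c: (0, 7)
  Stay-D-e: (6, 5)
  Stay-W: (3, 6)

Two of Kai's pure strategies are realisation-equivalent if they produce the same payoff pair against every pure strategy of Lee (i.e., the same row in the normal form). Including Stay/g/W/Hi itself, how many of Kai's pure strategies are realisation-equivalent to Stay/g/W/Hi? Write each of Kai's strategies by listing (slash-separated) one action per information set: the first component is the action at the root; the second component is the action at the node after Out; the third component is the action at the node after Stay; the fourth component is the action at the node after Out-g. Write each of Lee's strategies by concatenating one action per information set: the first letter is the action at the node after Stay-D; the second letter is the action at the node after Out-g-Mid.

Row for Stay/g/W/Hi (columns cx, cy, ex, ey): (3,6) (3,6) (3,6) (3,6).
Under Stay/g/W/Hi, Kai's choice at the node after Out and at the node after Out-g can never be reached regardless of what Lee does, so varying those choices leaves every outcome unchanged.
Holding the reachable choices fixed and varying the unreachable ones freely already gives 2 × 3 = 6 equivalent strategies.
No other strategy reproduces this row, so those 6 are the full class: Stay/k/W/Mid, Stay/k/W/Lo, Stay/k/W/Hi, Stay/g/W/Mid, Stay/g/W/Lo, Stay/g/W/Hi.

6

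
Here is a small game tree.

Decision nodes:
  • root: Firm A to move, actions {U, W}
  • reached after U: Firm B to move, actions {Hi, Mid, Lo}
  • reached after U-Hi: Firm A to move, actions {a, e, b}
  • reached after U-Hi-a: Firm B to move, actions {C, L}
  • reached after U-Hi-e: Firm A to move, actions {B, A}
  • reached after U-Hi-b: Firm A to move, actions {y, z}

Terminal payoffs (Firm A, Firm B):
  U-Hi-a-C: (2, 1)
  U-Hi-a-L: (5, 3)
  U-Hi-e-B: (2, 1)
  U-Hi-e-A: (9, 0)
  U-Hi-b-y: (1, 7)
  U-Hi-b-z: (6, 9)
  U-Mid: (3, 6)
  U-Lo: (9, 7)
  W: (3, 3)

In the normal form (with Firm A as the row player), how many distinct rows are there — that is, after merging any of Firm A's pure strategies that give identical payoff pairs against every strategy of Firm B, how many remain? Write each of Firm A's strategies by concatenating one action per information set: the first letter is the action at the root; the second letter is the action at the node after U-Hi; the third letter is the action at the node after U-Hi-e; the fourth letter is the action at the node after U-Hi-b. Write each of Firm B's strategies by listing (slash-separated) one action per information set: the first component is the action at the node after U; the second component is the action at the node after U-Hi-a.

Firm A has 24 pure strategies: UaBy, UaBz, UaAy, UaAz, UeBy, UeBz, UeAy, UeAz, UbBy, UbBz, UbAy, UbAz, WaBy, WaBz, WaAy, WaAz, WeBy, WeBz, WeAy, WeAz, WbBy, WbBz, WbAy, WbAz. Columns: Hi/C, Hi/L, Mid/C, Mid/L, Lo/C, Lo/L.
{UaBy, UaBz, UaAy, UaAz} → row (2,1) (5,3) (3,6) (3,6) (9,7) (9,7)
{UeBy, UeBz} → row (2,1) (2,1) (3,6) (3,6) (9,7) (9,7)
{UeAy, UeAz} → row (9,0) (9,0) (3,6) (3,6) (9,7) (9,7)
{UbBy, UbAy} → row (1,7) (1,7) (3,6) (3,6) (9,7) (9,7)
{UbBz, UbAz} → row (6,9) (6,9) (3,6) (3,6) (9,7) (9,7)
{WaBy, WaBz, WaAy, WaAz, WeBy, WeBz, WeAy, WeAz, WbBy, WbBz, WbAy, WbAz} → row (3,3) (3,3) (3,3) (3,3) (3,3) (3,3)
That's 6 distinct rows out of 24 strategies.

6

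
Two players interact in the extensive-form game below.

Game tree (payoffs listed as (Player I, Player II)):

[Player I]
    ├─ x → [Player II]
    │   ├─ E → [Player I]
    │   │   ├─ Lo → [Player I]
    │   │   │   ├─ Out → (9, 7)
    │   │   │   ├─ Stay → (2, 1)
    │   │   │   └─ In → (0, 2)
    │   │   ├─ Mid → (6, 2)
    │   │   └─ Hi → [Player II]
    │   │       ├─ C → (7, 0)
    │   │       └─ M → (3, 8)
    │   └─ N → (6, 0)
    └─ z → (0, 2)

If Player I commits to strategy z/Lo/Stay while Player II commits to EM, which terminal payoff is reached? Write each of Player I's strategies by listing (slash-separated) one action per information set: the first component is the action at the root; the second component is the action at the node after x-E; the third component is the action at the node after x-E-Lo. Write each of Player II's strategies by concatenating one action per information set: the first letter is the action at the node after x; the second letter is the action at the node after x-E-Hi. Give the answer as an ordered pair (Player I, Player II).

Trace the play path from the root:
  Player I plays z
→ terminal payoff (0, 2).
(Player I's choice at the node after x-E is never reached on this path, so it doesn't affect the outcome.)

(0, 2)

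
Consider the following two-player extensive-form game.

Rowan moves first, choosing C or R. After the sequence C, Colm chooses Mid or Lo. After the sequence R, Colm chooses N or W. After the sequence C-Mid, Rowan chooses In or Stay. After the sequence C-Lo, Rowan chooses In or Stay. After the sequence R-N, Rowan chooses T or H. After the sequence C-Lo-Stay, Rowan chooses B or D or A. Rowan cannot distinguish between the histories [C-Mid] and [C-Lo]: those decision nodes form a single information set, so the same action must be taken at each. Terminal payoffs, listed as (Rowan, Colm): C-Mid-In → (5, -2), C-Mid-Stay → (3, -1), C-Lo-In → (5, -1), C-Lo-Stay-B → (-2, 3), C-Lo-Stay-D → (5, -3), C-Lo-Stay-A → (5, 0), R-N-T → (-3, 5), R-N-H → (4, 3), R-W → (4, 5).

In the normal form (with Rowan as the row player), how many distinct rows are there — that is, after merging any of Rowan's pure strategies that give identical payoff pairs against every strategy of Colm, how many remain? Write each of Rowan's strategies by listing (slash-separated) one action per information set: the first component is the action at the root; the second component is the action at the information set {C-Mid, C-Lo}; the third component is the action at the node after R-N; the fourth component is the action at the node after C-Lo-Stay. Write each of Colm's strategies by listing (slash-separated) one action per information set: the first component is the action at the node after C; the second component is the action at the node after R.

Rowan has 24 pure strategies: C/In/T/B, C/In/T/D, C/In/T/A, C/In/H/B, C/In/H/D, C/In/H/A, C/Stay/T/B, C/Stay/T/D, C/Stay/T/A, C/Stay/H/B, C/Stay/H/D, C/Stay/H/A, R/In/T/B, R/In/T/D, R/In/T/A, R/In/H/B, R/In/H/D, R/In/H/A, R/Stay/T/B, R/Stay/T/D, R/Stay/T/A, R/Stay/H/B, R/Stay/H/D, R/Stay/H/A. Columns: Mid/N, Mid/W, Lo/N, Lo/W.
{C/In/T/B, C/In/T/D, C/In/T/A, C/In/H/B, C/In/H/D, C/In/H/A} → row (5,-2) (5,-2) (5,-1) (5,-1)
{C/Stay/T/B, C/Stay/H/B} → row (3,-1) (3,-1) (-2,3) (-2,3)
{C/Stay/T/D, C/Stay/H/D} → row (3,-1) (3,-1) (5,-3) (5,-3)
{C/Stay/T/A, C/Stay/H/A} → row (3,-1) (3,-1) (5,0) (5,0)
{R/In/T/B, R/In/T/D, R/In/T/A, R/Stay/T/B, R/Stay/T/D, R/Stay/T/A} → row (-3,5) (4,5) (-3,5) (4,5)
{R/In/H/B, R/In/H/D, R/In/H/A, R/Stay/H/B, R/Stay/H/D, R/Stay/H/A} → row (4,3) (4,5) (4,3) (4,5)
That's 6 distinct rows out of 24 strategies.

6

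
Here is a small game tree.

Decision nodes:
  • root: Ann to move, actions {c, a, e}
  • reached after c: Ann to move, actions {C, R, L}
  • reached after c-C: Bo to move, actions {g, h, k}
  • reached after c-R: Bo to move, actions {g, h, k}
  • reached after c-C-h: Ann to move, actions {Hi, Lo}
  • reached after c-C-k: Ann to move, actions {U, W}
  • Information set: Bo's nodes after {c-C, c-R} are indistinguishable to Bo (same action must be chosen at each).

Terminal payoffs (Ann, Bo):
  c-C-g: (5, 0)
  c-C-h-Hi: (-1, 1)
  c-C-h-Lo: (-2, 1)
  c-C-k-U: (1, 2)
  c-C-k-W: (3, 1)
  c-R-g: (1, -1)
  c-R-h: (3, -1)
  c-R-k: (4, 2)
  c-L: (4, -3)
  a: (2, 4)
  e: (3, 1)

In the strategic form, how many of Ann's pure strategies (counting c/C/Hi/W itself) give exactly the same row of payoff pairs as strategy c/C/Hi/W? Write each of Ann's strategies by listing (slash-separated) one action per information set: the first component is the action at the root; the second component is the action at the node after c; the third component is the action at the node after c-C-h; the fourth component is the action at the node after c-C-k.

1

Row for c/C/Hi/W (columns g, h, k): (5,0) (-1,1) (3,1).
Every one of Ann's information sets is on the play path for some reply by Bo when Ann follows c/C/Hi/W.
Changing the action at any of them therefore changes at least one column, so only c/C/Hi/W itself gives this row.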